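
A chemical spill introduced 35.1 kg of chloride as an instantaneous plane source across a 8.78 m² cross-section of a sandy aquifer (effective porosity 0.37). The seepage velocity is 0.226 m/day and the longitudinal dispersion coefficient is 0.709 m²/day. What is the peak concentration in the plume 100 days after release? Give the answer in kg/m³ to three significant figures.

0.362 kg/m³

The peak of an instantaneous 1D plume sits at x = vt; there the Gaussian factor is 1 and C_max = M/(n_e·A·√(4πDt)), where n_e·A is the pore area the mass is dissolved in.
√(4πDt) = √(4π × 0.709 × 100) = 29.85 m, so C_max = 35.1/(0.37 × 8.78 × 29.85) = 0.362 kg/m³.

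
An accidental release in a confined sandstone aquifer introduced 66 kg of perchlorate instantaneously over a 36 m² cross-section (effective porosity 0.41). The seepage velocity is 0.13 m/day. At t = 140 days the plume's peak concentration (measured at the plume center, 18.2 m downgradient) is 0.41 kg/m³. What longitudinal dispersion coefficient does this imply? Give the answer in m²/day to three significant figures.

0.0676 m²/day

At the plume center C_max = M/(n_e·A·√(4πDt)), so D = M²/(4πt·(n_e·A·C_max)²).
n_e·A·C_max = 0.41 × 36 × 0.41 = 6.052 kg/m.
D = 66²/(4π × 140 × 6.052²) = 0.0676 m²/day.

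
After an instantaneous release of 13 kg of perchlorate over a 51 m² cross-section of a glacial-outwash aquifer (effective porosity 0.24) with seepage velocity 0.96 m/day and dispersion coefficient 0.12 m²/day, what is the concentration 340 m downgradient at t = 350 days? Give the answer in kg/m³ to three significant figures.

0.0420 kg/m³

For an instantaneous plane source, C(x,t) = M/(n_e·A·√(4πDt)) · exp(−(x−vt)²/(4Dt)), with n_e·A the pore (flow) area.
Plume center vt = 0.96 × 350 = 336 m, so the well at 340 m is 4 m downgradient of the peak.
√(4πDt) = 22.97 m, giving peak height M/(n_e·A·√(4πDt)) = 13/(0.24 × 51 × 22.97) = 0.04624 kg/m³.
(x−vt)²/(4Dt) = (4)²/(4 × 0.12 × 350) = 0.09524; exp(−0.09524) = 0.9092.
C = 0.04624 × 0.9092 = 0.0420 kg/m³.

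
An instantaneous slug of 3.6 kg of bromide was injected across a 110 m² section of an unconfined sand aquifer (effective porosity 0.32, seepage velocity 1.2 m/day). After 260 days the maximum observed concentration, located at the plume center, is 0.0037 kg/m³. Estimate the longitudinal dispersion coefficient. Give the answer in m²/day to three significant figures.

At the plume center C_max = M/(n_e·A·√(4πDt)), so D = M²/(4πt·(n_e·A·C_max)²).
n_e·A·C_max = 0.32 × 110 × 0.0037 = 0.1302 kg/m.
D = 3.6²/(4π × 260 × 0.1302²) = 0.234 m²/day.

0.234 m²/day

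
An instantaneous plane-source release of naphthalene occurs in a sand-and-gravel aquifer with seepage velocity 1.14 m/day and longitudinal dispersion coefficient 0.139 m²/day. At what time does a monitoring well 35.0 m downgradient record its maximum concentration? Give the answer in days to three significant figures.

For the 1D instantaneous-source solution, setting ∂C/∂t = 0 at fixed x gives v²t² + 2Dt − x² = 0, so t = (√(D² + v²x²) − D)/v².
√(D² + v²x²) = √(0.139² + 1.14² × 35.0²) = 39.90; v² = 1.2996.
t = (39.90 − 0.139)/1.2996 = 30.6 days (vs. the pure-advection estimate x/v = 30.7 d).

30.6 days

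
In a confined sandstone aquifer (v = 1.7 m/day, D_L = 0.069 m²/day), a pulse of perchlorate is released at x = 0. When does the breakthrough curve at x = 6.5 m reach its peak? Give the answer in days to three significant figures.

For the 1D instantaneous-source solution, setting ∂C/∂t = 0 at fixed x gives v²t² + 2Dt − x² = 0, so t = (√(D² + v²x²) − D)/v².
√(D² + v²x²) = √(0.069² + 1.7² × 6.5²) = 11.05; v² = 2.89.
t = (11.05 − 0.069)/2.89 = 3.80 days (vs. the pure-advection estimate x/v = 3.82 d).

3.80 days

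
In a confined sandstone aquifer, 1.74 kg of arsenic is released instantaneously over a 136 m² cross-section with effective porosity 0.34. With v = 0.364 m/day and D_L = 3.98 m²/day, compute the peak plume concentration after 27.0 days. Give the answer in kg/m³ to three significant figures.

The peak of an instantaneous 1D plume sits at x = vt; there the Gaussian factor is 1 and C_max = M/(n_e·A·√(4πDt)), where n_e·A is the pore area the mass is dissolved in.
√(4πDt) = √(4π × 3.98 × 27.0) = 36.75 m, so C_max = 1.74/(0.34 × 136 × 36.75) = 0.00102 kg/m³.

0.00102 kg/m³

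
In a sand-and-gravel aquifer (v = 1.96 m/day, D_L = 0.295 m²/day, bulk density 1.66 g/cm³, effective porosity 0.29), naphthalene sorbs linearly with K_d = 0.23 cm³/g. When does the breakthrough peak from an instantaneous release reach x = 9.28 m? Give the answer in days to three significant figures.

10.8 days

Retardation factor R = 1 + ρ_b·K_d/n = 1 + 1.66 × 0.23/0.29 = 2.317.
Sorption retards both mechanisms: v_R = v/R = 0.8459 m/day, D_R = D/R = 0.1273 m²/day.
Peak time from v_R²t² + 2D_R t − x² = 0: t = (√(D_R² + v_R²x²) − D_R)/v_R².
√(D_R² + v_R²x²) = √(0.1273² + 0.8459² × 9.28²) = 7.851; v_R² = 0.7155.
t = (7.851 − 0.1273)/0.7155 = 10.8 days.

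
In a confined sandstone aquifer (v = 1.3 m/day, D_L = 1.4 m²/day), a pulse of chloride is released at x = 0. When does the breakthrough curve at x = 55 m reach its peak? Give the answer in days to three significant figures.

41.5 days

For the 1D instantaneous-source solution, setting ∂C/∂t = 0 at fixed x gives v²t² + 2Dt − x² = 0, so t = (√(D² + v²x²) − D)/v².
√(D² + v²x²) = √(1.4² + 1.3² × 55²) = 71.51; v² = 1.69.
t = (71.51 − 1.4)/1.69 = 41.5 days (vs. the pure-advection estimate x/v = 42.3 d).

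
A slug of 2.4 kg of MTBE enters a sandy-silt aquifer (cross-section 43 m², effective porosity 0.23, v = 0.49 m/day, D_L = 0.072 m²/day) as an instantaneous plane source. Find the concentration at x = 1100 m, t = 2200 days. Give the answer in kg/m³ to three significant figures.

0.00253 kg/m³

For an instantaneous plane source, C(x,t) = M/(n_e·A·√(4πDt)) · exp(−(x−vt)²/(4Dt)), with n_e·A the pore (flow) area.
Plume center vt = 0.49 × 2200 = 1078 m, so the well at 1100 m is 22 m downgradient of the peak.
√(4πDt) = 44.62 m, giving peak height M/(n_e·A·√(4πDt)) = 2.4/(0.23 × 43 × 44.62) = 0.005439 kg/m³.
(x−vt)²/(4Dt) = (22)²/(4 × 0.072 × 2200) = 0.7639; exp(−0.7639) = 0.4658.
C = 0.005439 × 0.4658 = 0.00253 kg/m³.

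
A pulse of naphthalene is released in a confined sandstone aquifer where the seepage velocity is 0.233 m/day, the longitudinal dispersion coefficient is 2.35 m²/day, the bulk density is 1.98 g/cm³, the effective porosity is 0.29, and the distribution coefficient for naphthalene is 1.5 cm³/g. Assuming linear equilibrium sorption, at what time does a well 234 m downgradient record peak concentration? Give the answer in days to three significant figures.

Retardation factor R = 1 + ρ_b·K_d/n = 1 + 1.98 × 1.5/0.29 = 11.24.
Sorption retards both mechanisms: v_R = v/R = 0.02073 m/day, D_R = D/R = 0.2091 m²/day.
Peak time from v_R²t² + 2D_R t − x² = 0: t = (√(D_R² + v_R²x²) − D_R)/v_R².
√(D_R² + v_R²x²) = √(0.2091² + 0.02073² × 234²) = 4.855; v_R² = 0.0004297.
t = (4.855 − 0.2091)/0.0004297 = 10800 days.

10800 days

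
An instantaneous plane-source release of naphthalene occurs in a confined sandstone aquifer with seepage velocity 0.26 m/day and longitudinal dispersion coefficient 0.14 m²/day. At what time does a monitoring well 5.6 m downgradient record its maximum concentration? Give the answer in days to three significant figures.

19.6 days

For the 1D instantaneous-source solution, setting ∂C/∂t = 0 at fixed x gives v²t² + 2Dt − x² = 0, so t = (√(D² + v²x²) − D)/v².
√(D² + v²x²) = √(0.14² + 0.26² × 5.6²) = 1.463; v² = 0.0676.
t = (1.463 − 0.14)/0.0676 = 19.6 days (vs. the pure-advection estimate x/v = 21.5 d).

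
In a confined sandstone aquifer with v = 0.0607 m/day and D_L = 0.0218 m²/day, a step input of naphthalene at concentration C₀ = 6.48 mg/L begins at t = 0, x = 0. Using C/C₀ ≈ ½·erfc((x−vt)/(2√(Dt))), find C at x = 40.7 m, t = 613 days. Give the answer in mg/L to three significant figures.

1.62 mg/L

For a continuous step input, C/C₀ ≈ ½·erfc((x−vt)/(2√(Dt))).
vt = 0.0607 × 613 = 37.2091 m and 2√(Dt) = 2√(0.0218 × 613) = 7.311 m.
Argument (x−vt)/(2√(Dt)) = (40.7 − 37.2091)/7.311 = 0.4775; ½·erfc(0.4775) = 0.2497.
C = 6.48 × 0.2497 = 1.62 mg/L.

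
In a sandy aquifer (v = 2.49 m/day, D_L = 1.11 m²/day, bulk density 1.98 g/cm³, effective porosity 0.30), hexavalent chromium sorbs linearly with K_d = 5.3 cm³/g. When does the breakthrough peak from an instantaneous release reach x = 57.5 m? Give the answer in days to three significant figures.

824 days

Retardation factor R = 1 + ρ_b·K_d/n = 1 + 1.98 × 5.3/0.30 = 35.98.
Sorption retards both mechanisms: v_R = v/R = 0.06921 m/day, D_R = D/R = 0.03085 m²/day.
Peak time from v_R²t² + 2D_R t − x² = 0: t = (√(D_R² + v_R²x²) − D_R)/v_R².
√(D_R² + v_R²x²) = √(0.03085² + 0.06921² × 57.5²) = 3.980; v_R² = 0.004790.
t = (3.980 − 0.03085)/0.004790 = 824 days.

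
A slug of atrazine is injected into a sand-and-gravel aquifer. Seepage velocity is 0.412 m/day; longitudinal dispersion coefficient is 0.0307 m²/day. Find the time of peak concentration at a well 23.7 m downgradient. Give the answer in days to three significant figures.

For the 1D instantaneous-source solution, setting ∂C/∂t = 0 at fixed x gives v²t² + 2Dt − x² = 0, so t = (√(D² + v²x²) − D)/v².
√(D² + v²x²) = √(0.0307² + 0.412² × 23.7²) = 9.764; v² = 0.169744.
t = (9.764 − 0.0307)/0.169744 = 57.3 days (vs. the pure-advection estimate x/v = 57.5 d).

57.3 days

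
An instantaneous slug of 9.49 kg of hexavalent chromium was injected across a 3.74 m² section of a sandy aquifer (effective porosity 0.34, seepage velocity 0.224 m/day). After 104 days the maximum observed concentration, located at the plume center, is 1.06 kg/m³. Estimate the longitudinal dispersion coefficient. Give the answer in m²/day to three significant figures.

At the plume center C_max = M/(n_e·A·√(4πDt)), so D = M²/(4πt·(n_e·A·C_max)²).
n_e·A·C_max = 0.34 × 3.74 × 1.06 = 1.348 kg/m.
D = 9.49²/(4π × 104 × 1.348²) = 0.0379 m²/day.

0.0379 m²/day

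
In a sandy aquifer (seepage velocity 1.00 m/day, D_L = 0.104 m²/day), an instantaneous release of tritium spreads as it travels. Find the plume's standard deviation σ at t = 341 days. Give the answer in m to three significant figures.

8.42 m

Dispersive spreading gives a Gaussian with σ² = 2Dt; advection only shifts the center.
σ = √(2 × 0.104 × 341) = 8.42 m.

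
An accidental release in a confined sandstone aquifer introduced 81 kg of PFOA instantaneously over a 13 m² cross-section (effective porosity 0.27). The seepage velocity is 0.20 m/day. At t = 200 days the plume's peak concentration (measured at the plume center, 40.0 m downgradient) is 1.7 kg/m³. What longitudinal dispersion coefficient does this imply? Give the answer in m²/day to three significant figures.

0.0733 m²/day

At the plume center C_max = M/(n_e·A·√(4πDt)), so D = M²/(4πt·(n_e·A·C_max)²).
n_e·A·C_max = 0.27 × 13 × 1.7 = 5.967 kg/m.
D = 81²/(4π × 200 × 5.967²) = 0.0733 m²/day.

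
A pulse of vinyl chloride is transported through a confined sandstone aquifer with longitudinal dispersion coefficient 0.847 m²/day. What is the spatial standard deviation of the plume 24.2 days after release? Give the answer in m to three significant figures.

6.40 m

Dispersive spreading gives a Gaussian with σ² = 2Dt; advection only shifts the center.
σ = √(2 × 0.847 × 24.2) = 6.40 m.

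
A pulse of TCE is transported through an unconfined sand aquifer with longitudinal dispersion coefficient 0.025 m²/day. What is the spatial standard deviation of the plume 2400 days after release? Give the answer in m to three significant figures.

11.0 m

Dispersive spreading gives a Gaussian with σ² = 2Dt; advection only shifts the center.
σ = √(2 × 0.025 × 2400) = 11.0 m.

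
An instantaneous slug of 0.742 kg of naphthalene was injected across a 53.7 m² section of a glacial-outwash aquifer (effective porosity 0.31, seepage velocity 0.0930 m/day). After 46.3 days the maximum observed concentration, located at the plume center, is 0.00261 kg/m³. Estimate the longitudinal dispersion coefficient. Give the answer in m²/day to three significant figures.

0.501 m²/day

At the plume center C_max = M/(n_e·A·√(4πDt)), so D = M²/(4πt·(n_e·A·C_max)²).
n_e·A·C_max = 0.31 × 53.7 × 0.00261 = 0.04345 kg/m.
D = 0.742²/(4π × 46.3 × 0.04345²) = 0.501 m²/day.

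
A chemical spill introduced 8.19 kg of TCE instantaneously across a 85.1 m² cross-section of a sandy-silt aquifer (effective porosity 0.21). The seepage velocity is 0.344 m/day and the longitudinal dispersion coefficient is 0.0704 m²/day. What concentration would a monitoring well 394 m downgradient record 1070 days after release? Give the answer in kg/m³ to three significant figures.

0.00160 kg/m³

For an instantaneous plane source, C(x,t) = M/(n_e·A·√(4πDt)) · exp(−(x−vt)²/(4Dt)), with n_e·A the pore (flow) area.
Plume center vt = 0.344 × 1070 = 368.08 m, so the well at 394 m is 25.92 m downgradient of the peak.
√(4πDt) = 30.77 m, giving peak height M/(n_e·A·√(4πDt)) = 8.19/(0.21 × 85.1 × 30.77) = 0.01489 kg/m³.
(x−vt)²/(4Dt) = (25.92)²/(4 × 0.0704 × 1070) = 2.230; exp(−2.230) = 0.1075.
C = 0.01489 × 0.1075 = 0.00160 kg/m³.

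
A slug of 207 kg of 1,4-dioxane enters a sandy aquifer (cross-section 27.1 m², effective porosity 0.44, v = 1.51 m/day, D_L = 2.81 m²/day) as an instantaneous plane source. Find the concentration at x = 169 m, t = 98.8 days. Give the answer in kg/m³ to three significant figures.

0.206 kg/m³

For an instantaneous plane source, C(x,t) = M/(n_e·A·√(4πDt)) · exp(−(x−vt)²/(4Dt)), with n_e·A the pore (flow) area.
Plume center vt = 1.51 × 98.8 = 149.188 m, so the well at 169 m is 19.812 m downgradient of the peak.
√(4πDt) = 59.07 m, giving peak height M/(n_e·A·√(4πDt)) = 207/(0.44 × 27.1 × 59.07) = 0.2939 kg/m³.
(x−vt)²/(4Dt) = (19.812)²/(4 × 2.81 × 98.8) = 0.3535; exp(−0.3535) = 0.7022.
C = 0.2939 × 0.7022 = 0.206 kg/m³.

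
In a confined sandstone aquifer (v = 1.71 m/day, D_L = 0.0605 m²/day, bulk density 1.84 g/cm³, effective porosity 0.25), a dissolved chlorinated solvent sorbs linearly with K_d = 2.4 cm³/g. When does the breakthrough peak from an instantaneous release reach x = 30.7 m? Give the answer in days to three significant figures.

335 days

Retardation factor R = 1 + ρ_b·K_d/n = 1 + 1.84 × 2.4/0.25 = 18.66.
Sorption retards both mechanisms: v_R = v/R = 0.09164 m/day, D_R = D/R = 0.003242 m²/day.
Peak time from v_R²t² + 2D_R t − x² = 0: t = (√(D_R² + v_R²x²) − D_R)/v_R².
√(D_R² + v_R²x²) = √(0.003242² + 0.09164² × 30.7²) = 2.813; v_R² = 0.008398.
t = (2.813 − 0.003242)/0.008398 = 335 days.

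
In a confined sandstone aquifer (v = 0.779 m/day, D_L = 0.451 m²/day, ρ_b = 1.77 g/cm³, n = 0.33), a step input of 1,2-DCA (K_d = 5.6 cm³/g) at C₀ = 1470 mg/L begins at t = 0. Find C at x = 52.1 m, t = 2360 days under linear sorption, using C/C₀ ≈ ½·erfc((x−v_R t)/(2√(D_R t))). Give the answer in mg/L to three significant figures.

1180 mg/L

Retardation factor R = 1 + ρ_b·K_d/n = 1 + 1.77 × 5.6/0.33 = 31.04.
Sorption retards both mechanisms: v_R = v/R = 0.02510 m/day, D_R = D/R = 0.01453 m²/day.
v_R·t = 0.02510 × 2360 = 59.236 m; 2√(D_R t) = 11.71 m; argument = (52.1 − 59.236)/11.71 = -0.6094.
C = C₀ × ½·erfc(-0.6094) = 1470 × 0.8056 = 1180 mg/L.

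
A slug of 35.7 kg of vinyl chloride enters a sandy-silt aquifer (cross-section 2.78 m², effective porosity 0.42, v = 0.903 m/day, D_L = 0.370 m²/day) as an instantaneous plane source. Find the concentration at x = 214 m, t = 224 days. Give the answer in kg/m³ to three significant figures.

0.626 kg/m³

For an instantaneous plane source, C(x,t) = M/(n_e·A·√(4πDt)) · exp(−(x−vt)²/(4Dt)), with n_e·A the pore (flow) area.
Plume center vt = 0.903 × 224 = 202.272 m, so the well at 214 m is 11.728 m downgradient of the peak.
√(4πDt) = 32.27 m, giving peak height M/(n_e·A·√(4πDt)) = 35.7/(0.42 × 2.78 × 32.27) = 0.9475 kg/m³.
(x−vt)²/(4Dt) = (11.728)²/(4 × 0.370 × 224) = 0.4149; exp(−0.4149) = 0.6604.
C = 0.9475 × 0.6604 = 0.626 kg/m³.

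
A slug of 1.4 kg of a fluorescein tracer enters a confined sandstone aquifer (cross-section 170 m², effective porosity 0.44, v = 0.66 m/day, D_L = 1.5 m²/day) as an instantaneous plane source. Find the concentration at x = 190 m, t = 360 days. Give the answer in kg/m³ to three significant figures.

For an instantaneous plane source, C(x,t) = M/(n_e·A·√(4πDt)) · exp(−(x−vt)²/(4Dt)), with n_e·A the pore (flow) area.
Plume center vt = 0.66 × 360 = 237.6 m, so the well at 190 m is 47.6 m upgradient of the peak.
√(4πDt) = 82.38 m, giving peak height M/(n_e·A·√(4πDt)) = 1.4/(0.44 × 170 × 82.38) = 0.0002272 kg/m³.
(x−vt)²/(4Dt) = (-47.6)²/(4 × 1.5 × 360) = 1.049; exp(−1.049) = 0.3503.
C = 0.0002272 × 0.3503 = 7.96e-05 kg/m³.

7.96e-05 kg/m³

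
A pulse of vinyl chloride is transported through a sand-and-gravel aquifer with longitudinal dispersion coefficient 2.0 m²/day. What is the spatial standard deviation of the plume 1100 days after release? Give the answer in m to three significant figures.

66.3 m

Dispersive spreading gives a Gaussian with σ² = 2Dt; advection only shifts the center.
σ = √(2 × 2.0 × 1100) = 66.3 m.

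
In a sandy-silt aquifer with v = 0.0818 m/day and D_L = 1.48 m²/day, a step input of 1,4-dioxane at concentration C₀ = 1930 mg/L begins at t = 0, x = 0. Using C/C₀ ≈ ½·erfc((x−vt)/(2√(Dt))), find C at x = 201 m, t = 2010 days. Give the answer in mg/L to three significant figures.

For a continuous step input, C/C₀ ≈ ½·erfc((x−vt)/(2√(Dt))).
vt = 0.0818 × 2010 = 164.418 m and 2√(Dt) = 2√(1.48 × 2010) = 109.1 m.
Argument (x−vt)/(2√(Dt)) = (201 − 164.418)/109.1 = 0.3353; ½·erfc(0.3353) = 0.3177.
C = 1930 × 0.3177 = 613 mg/L.

613 mg/L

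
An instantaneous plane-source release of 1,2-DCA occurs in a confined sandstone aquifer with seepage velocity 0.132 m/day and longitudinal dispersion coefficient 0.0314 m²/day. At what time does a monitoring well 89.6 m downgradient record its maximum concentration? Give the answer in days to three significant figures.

677 days

For the 1D instantaneous-source solution, setting ∂C/∂t = 0 at fixed x gives v²t² + 2Dt − x² = 0, so t = (√(D² + v²x²) − D)/v².
√(D² + v²x²) = √(0.0314² + 0.132² × 89.6²) = 11.83; v² = 0.017424.
t = (11.83 − 0.0314)/0.017424 = 677 days (vs. the pure-advection estimate x/v = 679 d).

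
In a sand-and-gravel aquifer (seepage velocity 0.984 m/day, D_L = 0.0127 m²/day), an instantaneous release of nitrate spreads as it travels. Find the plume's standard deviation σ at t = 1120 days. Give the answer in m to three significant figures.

5.33 m

Dispersive spreading gives a Gaussian with σ² = 2Dt; advection only shifts the center.
σ = √(2 × 0.0127 × 1120) = 5.33 m.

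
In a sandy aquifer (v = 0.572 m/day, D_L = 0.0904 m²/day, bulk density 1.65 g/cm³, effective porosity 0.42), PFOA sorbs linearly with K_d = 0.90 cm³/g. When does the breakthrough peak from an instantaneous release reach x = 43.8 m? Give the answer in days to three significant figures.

346 days

Retardation factor R = 1 + ρ_b·K_d/n = 1 + 1.65 × 0.90/0.42 = 4.536.
Sorption retards both mechanisms: v_R = v/R = 0.1261 m/day, D_R = D/R = 0.01993 m²/day.
Peak time from v_R²t² + 2D_R t − x² = 0: t = (√(D_R² + v_R²x²) − D_R)/v_R².
√(D_R² + v_R²x²) = √(0.01993² + 0.1261² × 43.8²) = 5.523; v_R² = 0.01590.
t = (5.523 − 0.01993)/0.01590 = 346 days.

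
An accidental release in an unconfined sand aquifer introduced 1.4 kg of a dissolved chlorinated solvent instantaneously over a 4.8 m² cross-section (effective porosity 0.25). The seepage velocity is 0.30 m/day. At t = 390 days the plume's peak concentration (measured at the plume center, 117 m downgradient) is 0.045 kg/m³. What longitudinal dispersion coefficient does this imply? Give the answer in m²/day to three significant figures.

0.137 m²/day

At the plume center C_max = M/(n_e·A·√(4πDt)), so D = M²/(4πt·(n_e·A·C_max)²).
n_e·A·C_max = 0.25 × 4.8 × 0.045 = 0.05400 kg/m.
D = 1.4²/(4π × 390 × 0.05400²) = 0.137 m²/day.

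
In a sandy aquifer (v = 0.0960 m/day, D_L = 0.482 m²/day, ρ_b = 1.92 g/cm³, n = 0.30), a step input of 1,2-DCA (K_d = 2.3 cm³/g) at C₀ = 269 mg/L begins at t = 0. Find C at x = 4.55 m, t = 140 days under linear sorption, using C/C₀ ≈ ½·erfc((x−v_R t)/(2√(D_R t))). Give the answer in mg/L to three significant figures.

27.9 mg/L

Retardation factor R = 1 + ρ_b·K_d/n = 1 + 1.92 × 2.3/0.30 = 15.72.
Sorption retards both mechanisms: v_R = v/R = 0.006107 m/day, D_R = D/R = 0.03066 m²/day.
v_R·t = 0.006107 × 140 = 0.85498 m; 2√(D_R t) = 4.144 m; argument = (4.55 − 0.85498)/4.144 = 0.8917.
C = C₀ × ½·erfc(0.8917) = 269 × 0.1036 = 27.9 mg/L.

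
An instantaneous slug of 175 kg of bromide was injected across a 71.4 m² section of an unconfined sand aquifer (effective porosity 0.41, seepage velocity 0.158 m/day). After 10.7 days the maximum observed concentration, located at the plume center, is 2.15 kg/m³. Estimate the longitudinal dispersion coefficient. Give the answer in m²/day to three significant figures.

0.0575 m²/day

At the plume center C_max = M/(n_e·A·√(4πDt)), so D = M²/(4πt·(n_e·A·C_max)²).
n_e·A·C_max = 0.41 × 71.4 × 2.15 = 62.94 kg/m.
D = 175²/(4π × 10.7 × 62.94²) = 0.0575 m²/day.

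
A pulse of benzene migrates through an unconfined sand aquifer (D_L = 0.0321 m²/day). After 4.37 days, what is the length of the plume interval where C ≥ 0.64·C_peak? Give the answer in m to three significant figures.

The plume is Gaussian with σ = √(2Dt) = √(2 × 0.0321 × 4.37) = 0.5297 m.
C/C_peak = exp(−Δx²/(2σ²)) = 0.64 ⇒ Δx = σ·√(−2 ln 0.64) = 0.5297 × 0.9448 = 0.5005 m.
Width = 2Δx = 1.00 m.

1.00 m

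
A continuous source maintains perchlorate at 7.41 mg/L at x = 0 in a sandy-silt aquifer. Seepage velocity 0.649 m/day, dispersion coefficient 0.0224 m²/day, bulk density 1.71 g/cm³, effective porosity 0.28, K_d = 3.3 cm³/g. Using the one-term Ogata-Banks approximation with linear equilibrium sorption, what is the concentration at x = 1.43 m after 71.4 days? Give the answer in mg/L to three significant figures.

Retardation factor R = 1 + ρ_b·K_d/n = 1 + 1.71 × 3.3/0.28 = 21.15.
Sorption retards both mechanisms: v_R = v/R = 0.03069 m/day, D_R = D/R = 0.001059 m²/day.
v_R·t = 0.03069 × 71.4 = 2.191266 m; 2√(D_R t) = 0.5500 m; argument = (1.43 − 2.191266)/0.5500 = -1.384.
C = C₀ × ½·erfc(-1.384) = 7.41 × 0.9748 = 7.22 mg/L.

7.22 mg/L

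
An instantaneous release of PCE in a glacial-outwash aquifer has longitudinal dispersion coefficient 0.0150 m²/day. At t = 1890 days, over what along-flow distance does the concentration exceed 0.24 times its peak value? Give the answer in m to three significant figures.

The plume is Gaussian with σ = √(2Dt) = √(2 × 0.0150 × 1890) = 7.530 m.
C/C_peak = exp(−Δx²/(2σ²)) = 0.24 ⇒ Δx = σ·√(−2 ln 0.24) = 7.530 × 1.689 = 12.72 m.
Width = 2Δx = 25.4 m.

25.4 m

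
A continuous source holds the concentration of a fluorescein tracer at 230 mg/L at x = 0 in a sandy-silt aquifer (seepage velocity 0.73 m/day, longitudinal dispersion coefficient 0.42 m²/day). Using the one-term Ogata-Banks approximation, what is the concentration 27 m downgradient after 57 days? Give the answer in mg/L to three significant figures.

226 mg/L

For a continuous step input, C/C₀ ≈ ½·erfc((x−vt)/(2√(Dt))).
vt = 0.73 × 57 = 41.61 m and 2√(Dt) = 2√(0.42 × 57) = 9.786 m.
Argument (x−vt)/(2√(Dt)) = (27 − 41.61)/9.786 = -1.493; ½·erfc(-1.493) = 0.9826.
C = 230 × 0.9826 = 226 mg/L.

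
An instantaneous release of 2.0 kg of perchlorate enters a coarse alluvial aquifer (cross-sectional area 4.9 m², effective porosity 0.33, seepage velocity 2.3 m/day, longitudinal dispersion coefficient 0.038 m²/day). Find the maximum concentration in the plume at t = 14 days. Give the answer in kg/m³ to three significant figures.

The peak of an instantaneous 1D plume sits at x = vt; there the Gaussian factor is 1 and C_max = M/(n_e·A·√(4πDt)), where n_e·A is the pore area the mass is dissolved in.
√(4πDt) = √(4π × 0.038 × 14) = 2.586 m, so C_max = 2.0/(0.33 × 4.9 × 2.586) = 0.478 kg/m³.

0.478 kg/m³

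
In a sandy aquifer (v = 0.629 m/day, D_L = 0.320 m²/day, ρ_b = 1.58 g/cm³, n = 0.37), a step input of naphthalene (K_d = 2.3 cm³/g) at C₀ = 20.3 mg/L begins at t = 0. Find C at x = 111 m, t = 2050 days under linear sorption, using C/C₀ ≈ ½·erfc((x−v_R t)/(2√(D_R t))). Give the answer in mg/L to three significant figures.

15.6 mg/L

Retardation factor R = 1 + ρ_b·K_d/n = 1 + 1.58 × 2.3/0.37 = 10.82.
Sorption retards both mechanisms: v_R = v/R = 0.05813 m/day, D_R = D/R = 0.02957 m²/day.
v_R·t = 0.05813 × 2050 = 119.1665 m; 2√(D_R t) = 15.57 m; argument = (111 − 119.1665)/15.57 = -0.5245.
C = C₀ × ½·erfc(-0.5245) = 20.3 × 0.7709 = 15.6 mg/L.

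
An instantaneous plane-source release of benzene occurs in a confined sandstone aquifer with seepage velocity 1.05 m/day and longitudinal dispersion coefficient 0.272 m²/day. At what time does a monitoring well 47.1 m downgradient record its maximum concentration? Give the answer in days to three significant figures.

44.6 days

For the 1D instantaneous-source solution, setting ∂C/∂t = 0 at fixed x gives v²t² + 2Dt − x² = 0, so t = (√(D² + v²x²) − D)/v².
√(D² + v²x²) = √(0.272² + 1.05² × 47.1²) = 49.46; v² = 1.1025.
t = (49.46 − 0.272)/1.1025 = 44.6 days (vs. the pure-advection estimate x/v = 44.9 d).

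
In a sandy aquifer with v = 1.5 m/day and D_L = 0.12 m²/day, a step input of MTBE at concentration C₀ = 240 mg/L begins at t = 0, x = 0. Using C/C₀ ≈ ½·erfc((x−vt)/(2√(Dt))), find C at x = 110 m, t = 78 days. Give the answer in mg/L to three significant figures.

227 mg/L

For a continuous step input, C/C₀ ≈ ½·erfc((x−vt)/(2√(Dt))).
vt = 1.5 × 78 = 117 m and 2√(Dt) = 2√(0.12 × 78) = 6.119 m.
Argument (x−vt)/(2√(Dt)) = (110 − 117)/6.119 = -1.144; ½·erfc(-1.144) = 0.9472.
C = 240 × 0.9472 = 227 mg/L.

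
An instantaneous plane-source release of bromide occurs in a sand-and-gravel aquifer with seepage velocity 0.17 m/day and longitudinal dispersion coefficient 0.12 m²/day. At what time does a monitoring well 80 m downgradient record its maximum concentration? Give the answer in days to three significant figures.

For the 1D instantaneous-source solution, setting ∂C/∂t = 0 at fixed x gives v²t² + 2Dt − x² = 0, so t = (√(D² + v²x²) − D)/v².
√(D² + v²x²) = √(0.12² + 0.17² × 80²) = 13.60; v² = 0.0289.
t = (13.60 − 0.12)/0.0289 = 466 days (vs. the pure-advection estimate x/v = 471 d).

466 days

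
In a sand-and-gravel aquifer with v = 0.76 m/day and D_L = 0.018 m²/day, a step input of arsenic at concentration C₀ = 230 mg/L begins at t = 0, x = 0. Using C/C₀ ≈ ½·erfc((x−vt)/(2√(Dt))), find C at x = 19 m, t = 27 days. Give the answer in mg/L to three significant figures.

For a continuous step input, C/C₀ ≈ ½·erfc((x−vt)/(2√(Dt))).
vt = 0.76 × 27 = 20.52 m and 2√(Dt) = 2√(0.018 × 27) = 1.394 m.
Argument (x−vt)/(2√(Dt)) = (19 − 20.52)/1.394 = -1.090; ½·erfc(-1.090) = 0.9384.
C = 230 × 0.9384 = 216 mg/L.

216 mg/L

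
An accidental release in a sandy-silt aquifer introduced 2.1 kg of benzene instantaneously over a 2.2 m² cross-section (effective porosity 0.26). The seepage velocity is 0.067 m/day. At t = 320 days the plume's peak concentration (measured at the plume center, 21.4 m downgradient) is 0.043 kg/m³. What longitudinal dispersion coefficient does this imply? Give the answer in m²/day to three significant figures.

At the plume center C_max = M/(n_e·A·√(4πDt)), so D = M²/(4πt·(n_e·A·C_max)²).
n_e·A·C_max = 0.26 × 2.2 × 0.043 = 0.02460 kg/m.
D = 2.1²/(4π × 320 × 0.02460²) = 1.81 m²/day.

1.81 m²/day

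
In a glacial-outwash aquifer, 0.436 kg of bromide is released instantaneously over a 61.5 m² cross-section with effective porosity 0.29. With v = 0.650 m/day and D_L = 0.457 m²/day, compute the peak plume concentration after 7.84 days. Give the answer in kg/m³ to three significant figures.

0.00364 kg/m³

The peak of an instantaneous 1D plume sits at x = vt; there the Gaussian factor is 1 and C_max = M/(n_e·A·√(4πDt)), where n_e·A is the pore area the mass is dissolved in.
√(4πDt) = √(4π × 0.457 × 7.84) = 6.710 m, so C_max = 0.436/(0.29 × 61.5 × 6.710) = 0.00364 kg/m³.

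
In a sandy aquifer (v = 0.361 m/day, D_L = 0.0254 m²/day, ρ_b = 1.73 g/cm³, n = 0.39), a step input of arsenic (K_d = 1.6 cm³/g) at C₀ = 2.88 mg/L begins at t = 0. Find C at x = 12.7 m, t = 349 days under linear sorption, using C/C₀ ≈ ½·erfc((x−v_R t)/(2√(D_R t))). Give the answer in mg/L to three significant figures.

2.80 mg/L

Retardation factor R = 1 + ρ_b·K_d/n = 1 + 1.73 × 1.6/0.39 = 8.097.
Sorption retards both mechanisms: v_R = v/R = 0.04458 m/day, D_R = D/R = 0.003137 m²/day.
v_R·t = 0.04458 × 349 = 15.55842 m; 2√(D_R t) = 2.093 m; argument = (12.7 − 15.55842)/2.093 = -1.366.
C = C₀ × ½·erfc(-1.366) = 2.88 × 0.9733 = 2.80 mg/L.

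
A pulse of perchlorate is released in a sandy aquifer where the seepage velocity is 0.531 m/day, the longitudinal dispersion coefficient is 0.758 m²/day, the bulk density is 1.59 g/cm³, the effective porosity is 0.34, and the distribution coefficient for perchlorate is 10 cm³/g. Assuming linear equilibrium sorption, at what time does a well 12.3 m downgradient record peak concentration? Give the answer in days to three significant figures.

Retardation factor R = 1 + ρ_b·K_d/n = 1 + 1.59 × 10/0.34 = 47.76.
Sorption retards both mechanisms: v_R = v/R = 0.01112 m/day, D_R = D/R = 0.01587 m²/day.
Peak time from v_R²t² + 2D_R t − x² = 0: t = (√(D_R² + v_R²x²) − D_R)/v_R².
√(D_R² + v_R²x²) = √(0.01587² + 0.01112² × 12.3²) = 0.1377; v_R² = 0.0001237.
t = (0.1377 − 0.01587)/0.0001237 = 985 days.

985 days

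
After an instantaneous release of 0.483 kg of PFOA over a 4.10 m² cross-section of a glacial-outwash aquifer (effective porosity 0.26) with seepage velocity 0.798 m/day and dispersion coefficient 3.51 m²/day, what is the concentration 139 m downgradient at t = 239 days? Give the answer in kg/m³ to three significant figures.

For an instantaneous plane source, C(x,t) = M/(n_e·A·√(4πDt)) · exp(−(x−vt)²/(4Dt)), with n_e·A the pore (flow) area.
Plume center vt = 0.798 × 239 = 190.722 m, so the well at 139 m is 51.722 m upgradient of the peak.
√(4πDt) = 102.7 m, giving peak height M/(n_e·A·√(4πDt)) = 0.483/(0.26 × 4.10 × 102.7) = 0.004412 kg/m³.
(x−vt)²/(4Dt) = (-51.722)²/(4 × 3.51 × 239) = 0.7972; exp(−0.7972) = 0.4506.
C = 0.004412 × 0.4506 = 0.00199 kg/m³.

0.00199 kg/m³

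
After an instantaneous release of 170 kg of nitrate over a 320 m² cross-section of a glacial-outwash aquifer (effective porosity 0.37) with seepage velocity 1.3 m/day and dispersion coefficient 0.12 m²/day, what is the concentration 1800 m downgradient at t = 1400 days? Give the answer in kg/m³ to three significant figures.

0.0172 kg/m³

For an instantaneous plane source, C(x,t) = M/(n_e·A·√(4πDt)) · exp(−(x−vt)²/(4Dt)), with n_e·A the pore (flow) area.
Plume center vt = 1.3 × 1400 = 1820 m, so the well at 1800 m is 20 m upgradient of the peak.
√(4πDt) = 45.95 m, giving peak height M/(n_e·A·√(4πDt)) = 170/(0.37 × 320 × 45.95) = 0.03125 kg/m³.
(x−vt)²/(4Dt) = (-20)²/(4 × 0.12 × 1400) = 0.5952; exp(−0.5952) = 0.5515.
C = 0.03125 × 0.5515 = 0.0172 kg/m³.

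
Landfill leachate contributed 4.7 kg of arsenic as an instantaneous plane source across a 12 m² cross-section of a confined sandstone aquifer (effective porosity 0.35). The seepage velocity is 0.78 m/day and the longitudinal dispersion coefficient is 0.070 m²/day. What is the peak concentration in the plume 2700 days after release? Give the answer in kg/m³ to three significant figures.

0.0230 kg/m³

The peak of an instantaneous 1D plume sits at x = vt; there the Gaussian factor is 1 and C_max = M/(n_e·A·√(4πDt)), where n_e·A is the pore area the mass is dissolved in.
√(4πDt) = √(4π × 0.070 × 2700) = 48.73 m, so C_max = 4.7/(0.35 × 12 × 48.73) = 0.0230 kg/m³.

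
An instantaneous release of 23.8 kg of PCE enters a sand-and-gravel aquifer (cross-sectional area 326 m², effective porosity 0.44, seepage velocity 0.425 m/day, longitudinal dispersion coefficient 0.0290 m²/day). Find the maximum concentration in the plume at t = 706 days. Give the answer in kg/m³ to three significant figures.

The peak of an instantaneous 1D plume sits at x = vt; there the Gaussian factor is 1 and C_max = M/(n_e·A·√(4πDt)), where n_e·A is the pore area the mass is dissolved in.
√(4πDt) = √(4π × 0.0290 × 706) = 16.04 m, so C_max = 23.8/(0.44 × 326 × 16.04) = 0.0103 kg/m³.

0.0103 kg/m³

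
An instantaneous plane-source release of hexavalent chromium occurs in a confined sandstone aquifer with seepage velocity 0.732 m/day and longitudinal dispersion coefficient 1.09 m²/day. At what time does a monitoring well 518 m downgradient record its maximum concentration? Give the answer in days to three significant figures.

For the 1D instantaneous-source solution, setting ∂C/∂t = 0 at fixed x gives v²t² + 2Dt − x² = 0, so t = (√(D² + v²x²) − D)/v².
√(D² + v²x²) = √(1.09² + 0.732² × 518²) = 379.2; v² = 0.535824.
t = (379.2 − 1.09)/0.535824 = 706 days (vs. the pure-advection estimate x/v = 708 d).

706 days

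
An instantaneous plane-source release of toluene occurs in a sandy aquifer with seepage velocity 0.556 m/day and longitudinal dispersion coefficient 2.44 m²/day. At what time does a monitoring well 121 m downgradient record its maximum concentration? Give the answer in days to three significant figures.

For the 1D instantaneous-source solution, setting ∂C/∂t = 0 at fixed x gives v²t² + 2Dt − x² = 0, so t = (√(D² + v²x²) − D)/v².
√(D² + v²x²) = √(2.44² + 0.556² × 121²) = 67.32; v² = 0.309136.
t = (67.32 − 2.44)/0.309136 = 210 days (vs. the pure-advection estimate x/v = 218 d).

210 days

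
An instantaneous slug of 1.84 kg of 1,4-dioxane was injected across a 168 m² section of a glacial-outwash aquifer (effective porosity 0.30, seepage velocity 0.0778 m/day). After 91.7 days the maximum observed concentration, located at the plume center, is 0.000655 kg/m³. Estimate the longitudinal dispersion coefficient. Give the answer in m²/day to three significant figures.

At the plume center C_max = M/(n_e·A·√(4πDt)), so D = M²/(4πt·(n_e·A·C_max)²).
n_e·A·C_max = 0.30 × 168 × 0.000655 = 0.03301 kg/m.
D = 1.84²/(4π × 91.7 × 0.03301²) = 2.70 m²/day.

2.70 m²/day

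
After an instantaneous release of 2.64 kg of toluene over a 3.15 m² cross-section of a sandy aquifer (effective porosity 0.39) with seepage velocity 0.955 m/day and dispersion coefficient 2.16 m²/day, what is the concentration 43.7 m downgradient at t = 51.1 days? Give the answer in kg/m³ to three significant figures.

For an instantaneous plane source, C(x,t) = M/(n_e·A·√(4πDt)) · exp(−(x−vt)²/(4Dt)), with n_e·A the pore (flow) area.
Plume center vt = 0.955 × 51.1 = 48.8005 m, so the well at 43.7 m is 5.1005 m upgradient of the peak.
√(4πDt) = 37.24 m, giving peak height M/(n_e·A·√(4πDt)) = 2.64/(0.39 × 3.15 × 37.24) = 0.05771 kg/m³.
(x−vt)²/(4Dt) = (-5.1005)²/(4 × 2.16 × 51.1) = 0.05892; exp(−0.05892) = 0.9428.
C = 0.05771 × 0.9428 = 0.0544 kg/m³.

0.0544 kg/m³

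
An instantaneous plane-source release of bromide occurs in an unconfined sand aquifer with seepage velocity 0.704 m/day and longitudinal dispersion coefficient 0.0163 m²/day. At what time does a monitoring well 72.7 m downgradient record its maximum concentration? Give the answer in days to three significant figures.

For the 1D instantaneous-source solution, setting ∂C/∂t = 0 at fixed x gives v²t² + 2Dt − x² = 0, so t = (√(D² + v²x²) − D)/v².
√(D² + v²x²) = √(0.0163² + 0.704² × 72.7²) = 51.18; v² = 0.495616.
t = (51.18 − 0.0163)/0.495616 = 103 days (vs. the pure-advection estimate x/v = 103 d).

103 days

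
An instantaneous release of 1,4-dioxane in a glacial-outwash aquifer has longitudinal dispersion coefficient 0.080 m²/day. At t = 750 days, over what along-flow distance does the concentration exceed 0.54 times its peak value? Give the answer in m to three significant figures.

24.3 m

The plume is Gaussian with σ = √(2Dt) = √(2 × 0.080 × 750) = 10.95 m.
C/C_peak = exp(−Δx²/(2σ²)) = 0.54 ⇒ Δx = σ·√(−2 ln 0.54) = 10.95 × 1.110 = 12.15 m.
Width = 2Δx = 24.3 m.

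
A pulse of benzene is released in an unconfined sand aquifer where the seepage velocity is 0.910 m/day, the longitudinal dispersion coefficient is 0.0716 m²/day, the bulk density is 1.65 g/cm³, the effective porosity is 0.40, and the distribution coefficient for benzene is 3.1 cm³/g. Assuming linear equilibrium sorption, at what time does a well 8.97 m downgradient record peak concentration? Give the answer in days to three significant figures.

135 days

Retardation factor R = 1 + ρ_b·K_d/n = 1 + 1.65 × 3.1/0.40 = 13.79.
Sorption retards both mechanisms: v_R = v/R = 0.06599 m/day, D_R = D/R = 0.005192 m²/day.
Peak time from v_R²t² + 2D_R t − x² = 0: t = (√(D_R² + v_R²x²) − D_R)/v_R².
√(D_R² + v_R²x²) = √(0.005192² + 0.06599² × 8.97²) = 0.5920; v_R² = 0.004355.
t = (0.5920 − 0.005192)/0.004355 = 135 days.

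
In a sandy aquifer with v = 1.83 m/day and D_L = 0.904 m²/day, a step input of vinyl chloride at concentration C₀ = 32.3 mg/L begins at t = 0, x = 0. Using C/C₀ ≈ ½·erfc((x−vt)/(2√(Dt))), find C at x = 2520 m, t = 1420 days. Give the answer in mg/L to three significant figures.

For a continuous step input, C/C₀ ≈ ½·erfc((x−vt)/(2√(Dt))).
vt = 1.83 × 1420 = 2598.6 m and 2√(Dt) = 2√(0.904 × 1420) = 71.66 m.
Argument (x−vt)/(2√(Dt)) = (2520 − 2598.6)/71.66 = -1.097; ½·erfc(-1.097) = 0.9396.
C = 32.3 × 0.9396 = 30.3 mg/L.

30.3 mg/L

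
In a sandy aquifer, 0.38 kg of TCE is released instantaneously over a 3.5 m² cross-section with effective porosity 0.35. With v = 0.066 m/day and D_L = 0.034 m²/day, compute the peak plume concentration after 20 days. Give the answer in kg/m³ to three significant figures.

The peak of an instantaneous 1D plume sits at x = vt; there the Gaussian factor is 1 and C_max = M/(n_e·A·√(4πDt)), where n_e·A is the pore area the mass is dissolved in.
√(4πDt) = √(4π × 0.034 × 20) = 2.923 m, so C_max = 0.38/(0.35 × 3.5 × 2.923) = 0.106 kg/m³.

0.106 kg/m³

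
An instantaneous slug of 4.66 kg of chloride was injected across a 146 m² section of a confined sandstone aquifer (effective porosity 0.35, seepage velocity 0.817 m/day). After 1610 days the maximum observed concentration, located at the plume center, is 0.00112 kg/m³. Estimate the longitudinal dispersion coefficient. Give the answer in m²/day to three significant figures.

At the plume center C_max = M/(n_e·A·√(4πDt)), so D = M²/(4πt·(n_e·A·C_max)²).
n_e·A·C_max = 0.35 × 146 × 0.00112 = 0.05723 kg/m.
D = 4.66²/(4π × 1610 × 0.05723²) = 0.328 m²/day.

0.328 m²/day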